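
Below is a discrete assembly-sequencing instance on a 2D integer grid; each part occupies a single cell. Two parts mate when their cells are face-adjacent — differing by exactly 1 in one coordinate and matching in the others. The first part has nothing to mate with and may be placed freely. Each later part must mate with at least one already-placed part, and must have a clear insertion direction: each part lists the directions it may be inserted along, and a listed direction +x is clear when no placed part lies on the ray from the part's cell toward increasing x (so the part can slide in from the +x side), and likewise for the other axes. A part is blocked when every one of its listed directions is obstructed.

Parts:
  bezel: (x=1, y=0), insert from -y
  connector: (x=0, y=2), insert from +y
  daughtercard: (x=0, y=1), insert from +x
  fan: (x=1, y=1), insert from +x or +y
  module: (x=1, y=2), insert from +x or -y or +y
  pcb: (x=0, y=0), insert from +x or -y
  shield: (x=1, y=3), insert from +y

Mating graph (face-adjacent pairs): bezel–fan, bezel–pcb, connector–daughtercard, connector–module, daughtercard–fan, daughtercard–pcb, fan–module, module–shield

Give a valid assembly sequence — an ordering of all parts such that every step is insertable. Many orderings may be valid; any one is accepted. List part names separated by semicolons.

1. module@(1, 2) [+x clear] — {module}
2. shield@(1, 3) [+y clear] — {module, shield}
3. connector@(0, 2) [+y clear] — {connector, module, shield}
4. daughtercard@(0, 1) [+x clear] — {connector, daughtercard, module, shield}
5. pcb@(0, 0) [+x clear] — {connector, daughtercard, module, pcb, shield}
6. fan@(1, 1) [+x clear] — {connector, daughtercard, fan, module, pcb, shield}
7. bezel@(1, 0) [-y clear] — {bezel, connector, daughtercard, fan, module, pcb, shield}

module; shield; connector; daughtercard; pcb; fan; bezel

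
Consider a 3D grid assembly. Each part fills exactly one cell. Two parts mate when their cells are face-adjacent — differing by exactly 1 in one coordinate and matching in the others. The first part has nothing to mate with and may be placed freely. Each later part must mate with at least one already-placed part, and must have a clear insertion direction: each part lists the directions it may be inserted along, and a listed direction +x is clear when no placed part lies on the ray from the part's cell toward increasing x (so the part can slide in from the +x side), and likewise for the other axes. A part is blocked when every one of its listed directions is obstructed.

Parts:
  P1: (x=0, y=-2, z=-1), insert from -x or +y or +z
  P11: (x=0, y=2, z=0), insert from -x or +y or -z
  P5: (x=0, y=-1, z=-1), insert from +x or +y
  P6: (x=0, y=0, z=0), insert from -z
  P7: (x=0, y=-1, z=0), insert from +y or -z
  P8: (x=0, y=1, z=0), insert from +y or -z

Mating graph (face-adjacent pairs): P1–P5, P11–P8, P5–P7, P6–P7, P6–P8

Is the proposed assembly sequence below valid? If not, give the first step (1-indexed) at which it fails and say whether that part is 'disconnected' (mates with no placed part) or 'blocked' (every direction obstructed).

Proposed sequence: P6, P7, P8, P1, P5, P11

1. P6@(0, 0, 0) [-z clear] — {P6}
2. P7@(0, -1, 0) [-z clear] — {P6, P7}
3. P8@(0, 1, 0) [+y clear] — {P6, P7, P8}
4. P1@(0, -2, -1) — no placed neighbour ⇒ disconnected

Invalid at step 4 (disconnected)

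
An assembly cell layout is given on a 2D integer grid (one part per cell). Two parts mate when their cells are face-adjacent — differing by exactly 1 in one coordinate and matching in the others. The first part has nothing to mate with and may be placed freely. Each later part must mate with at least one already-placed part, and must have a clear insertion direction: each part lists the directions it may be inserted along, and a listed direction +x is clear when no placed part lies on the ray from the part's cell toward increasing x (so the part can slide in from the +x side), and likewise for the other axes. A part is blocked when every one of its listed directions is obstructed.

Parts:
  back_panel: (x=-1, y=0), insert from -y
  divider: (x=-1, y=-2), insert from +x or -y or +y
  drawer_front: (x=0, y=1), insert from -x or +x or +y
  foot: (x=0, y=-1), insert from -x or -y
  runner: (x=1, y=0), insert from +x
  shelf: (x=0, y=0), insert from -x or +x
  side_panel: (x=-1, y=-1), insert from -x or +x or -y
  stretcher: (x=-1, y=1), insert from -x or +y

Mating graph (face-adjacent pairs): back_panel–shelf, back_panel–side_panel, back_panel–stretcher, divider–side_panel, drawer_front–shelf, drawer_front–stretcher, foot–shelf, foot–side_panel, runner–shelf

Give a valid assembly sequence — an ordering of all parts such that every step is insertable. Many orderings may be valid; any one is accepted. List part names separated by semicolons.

1. shelf@(0, 0) [-x clear] — {shelf}
2. runner@(1, 0) [+x clear] — {runner, shelf}
3. foot@(0, -1) [-x clear] — {foot, runner, shelf}
4. drawer_front@(0, 1) [-x clear] — {drawer_front, foot, runner, shelf}
5. back_panel@(-1, 0) [-y clear] — {back_panel, drawer_front, foot, runner, shelf}
6. side_panel@(-1, -1) [-x clear] — {back_panel, drawer_front, foot, runner, shelf, side_panel}
7. divider@(-1, -2) [+x clear] — {back_panel, divider, drawer_front, foot, runner, shelf, side_panel}
8. stretcher@(-1, 1) [-x clear] — {back_panel, divider, drawer_front, foot, runner, shelf, side_panel, stretcher}

shelf; runner; foot; drawer_front; back_panel; side_panel; divider; stretcher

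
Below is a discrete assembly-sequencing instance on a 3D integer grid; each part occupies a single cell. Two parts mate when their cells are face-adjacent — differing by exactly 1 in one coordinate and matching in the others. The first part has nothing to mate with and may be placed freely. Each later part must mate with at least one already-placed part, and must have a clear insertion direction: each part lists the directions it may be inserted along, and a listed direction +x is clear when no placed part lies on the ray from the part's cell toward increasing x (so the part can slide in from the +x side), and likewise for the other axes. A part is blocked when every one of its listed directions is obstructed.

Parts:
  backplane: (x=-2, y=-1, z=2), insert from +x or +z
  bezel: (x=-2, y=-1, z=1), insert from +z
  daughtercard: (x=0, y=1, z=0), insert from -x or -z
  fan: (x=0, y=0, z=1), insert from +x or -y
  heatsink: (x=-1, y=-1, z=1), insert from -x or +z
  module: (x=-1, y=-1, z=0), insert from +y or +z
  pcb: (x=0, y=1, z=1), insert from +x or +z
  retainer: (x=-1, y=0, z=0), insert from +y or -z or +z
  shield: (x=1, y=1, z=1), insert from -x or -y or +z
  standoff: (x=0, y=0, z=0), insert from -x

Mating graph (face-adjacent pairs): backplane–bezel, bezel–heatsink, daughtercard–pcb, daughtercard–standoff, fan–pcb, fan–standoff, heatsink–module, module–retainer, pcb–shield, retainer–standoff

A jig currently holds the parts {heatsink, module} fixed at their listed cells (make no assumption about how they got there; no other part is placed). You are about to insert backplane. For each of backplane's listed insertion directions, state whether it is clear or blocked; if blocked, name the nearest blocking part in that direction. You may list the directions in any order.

+x: ray from backplane(-2, -1, 2) has no placed part ⇒ clear
+z: ray from backplane(-2, -1, 2) has no placed part ⇒ clear

+x: clear; +z: clear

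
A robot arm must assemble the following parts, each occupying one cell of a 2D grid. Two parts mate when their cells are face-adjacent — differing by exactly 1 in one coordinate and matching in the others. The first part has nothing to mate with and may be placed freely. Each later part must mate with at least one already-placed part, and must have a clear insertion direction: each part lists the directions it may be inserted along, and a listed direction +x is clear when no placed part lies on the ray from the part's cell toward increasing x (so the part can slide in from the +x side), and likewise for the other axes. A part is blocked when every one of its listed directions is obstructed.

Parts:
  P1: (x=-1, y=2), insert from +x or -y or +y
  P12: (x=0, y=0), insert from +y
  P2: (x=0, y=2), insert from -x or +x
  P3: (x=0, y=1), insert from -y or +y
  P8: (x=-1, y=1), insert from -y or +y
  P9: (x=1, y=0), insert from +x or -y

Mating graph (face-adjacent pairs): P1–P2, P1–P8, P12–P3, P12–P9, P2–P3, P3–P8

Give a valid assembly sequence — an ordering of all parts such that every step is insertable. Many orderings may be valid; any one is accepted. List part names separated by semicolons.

P12; P3; P8; P1; P2; P9

1. P12@(0, 0) [+y clear] — {P12}
2. P3@(0, 1) [+y clear] — {P12, P3}
3. P8@(-1, 1) [-y clear] — {P12, P3, P8}
4. P1@(-1, 2) [+x clear] — {P1, P12, P3, P8}
5. P2@(0, 2) [+x clear] — {P1, P12, P2, P3, P8}
6. P9@(1, 0) [+x clear] — {P1, P12, P2, P3, P8, P9}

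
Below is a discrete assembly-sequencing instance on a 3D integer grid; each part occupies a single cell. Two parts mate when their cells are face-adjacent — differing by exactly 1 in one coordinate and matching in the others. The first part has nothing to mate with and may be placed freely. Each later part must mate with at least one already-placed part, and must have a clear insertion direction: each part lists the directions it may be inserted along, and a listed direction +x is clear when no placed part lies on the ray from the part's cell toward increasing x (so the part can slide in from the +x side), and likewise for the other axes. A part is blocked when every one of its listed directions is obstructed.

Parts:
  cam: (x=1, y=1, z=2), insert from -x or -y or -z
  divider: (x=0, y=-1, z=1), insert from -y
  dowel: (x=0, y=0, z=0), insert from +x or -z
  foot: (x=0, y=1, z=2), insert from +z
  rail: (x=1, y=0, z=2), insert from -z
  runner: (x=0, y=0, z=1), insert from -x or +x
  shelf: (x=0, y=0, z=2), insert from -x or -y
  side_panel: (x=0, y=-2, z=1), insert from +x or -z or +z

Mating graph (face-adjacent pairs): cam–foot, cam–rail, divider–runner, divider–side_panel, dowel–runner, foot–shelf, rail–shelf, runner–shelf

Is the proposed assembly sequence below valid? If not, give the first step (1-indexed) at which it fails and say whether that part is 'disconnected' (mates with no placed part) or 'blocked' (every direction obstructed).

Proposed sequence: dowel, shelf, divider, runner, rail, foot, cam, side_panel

1. dowel@(0, 0, 0) [+x clear] — {dowel}
2. shelf@(0, 0, 2) — no placed neighbour ⇒ disconnected

Invalid at step 2 (disconnected)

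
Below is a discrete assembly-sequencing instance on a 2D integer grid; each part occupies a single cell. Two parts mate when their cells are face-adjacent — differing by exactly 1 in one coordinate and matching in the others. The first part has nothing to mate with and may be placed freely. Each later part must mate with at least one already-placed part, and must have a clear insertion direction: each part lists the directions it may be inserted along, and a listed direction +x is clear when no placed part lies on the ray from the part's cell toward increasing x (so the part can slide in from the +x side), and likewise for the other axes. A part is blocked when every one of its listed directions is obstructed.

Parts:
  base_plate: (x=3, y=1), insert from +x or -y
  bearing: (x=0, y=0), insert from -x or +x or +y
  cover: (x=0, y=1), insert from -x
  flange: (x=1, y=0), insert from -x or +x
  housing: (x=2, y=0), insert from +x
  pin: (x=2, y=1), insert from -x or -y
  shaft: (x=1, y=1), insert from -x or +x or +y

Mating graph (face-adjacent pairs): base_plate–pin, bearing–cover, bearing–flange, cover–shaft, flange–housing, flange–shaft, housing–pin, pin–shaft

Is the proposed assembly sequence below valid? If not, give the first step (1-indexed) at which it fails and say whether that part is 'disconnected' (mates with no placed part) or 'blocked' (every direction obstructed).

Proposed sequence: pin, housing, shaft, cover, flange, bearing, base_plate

1. pin@(2, 1) [-x clear] — {pin}
2. housing@(2, 0) [+x clear] — {housing, pin}
3. shaft@(1, 1) [-x clear] — {housing, pin, shaft}
4. cover@(0, 1) [-x clear] — {cover, housing, pin, shaft}
5. flange@(1, 0) [-x clear] — {cover, flange, housing, pin, shaft}
6. bearing@(0, 0) [-x clear] — {bearing, cover, flange, housing, pin, shaft}
7. base_plate@(3, 1) [+x clear] — {base_plate, bearing, cover, flange, housing, pin, shaft}

Valid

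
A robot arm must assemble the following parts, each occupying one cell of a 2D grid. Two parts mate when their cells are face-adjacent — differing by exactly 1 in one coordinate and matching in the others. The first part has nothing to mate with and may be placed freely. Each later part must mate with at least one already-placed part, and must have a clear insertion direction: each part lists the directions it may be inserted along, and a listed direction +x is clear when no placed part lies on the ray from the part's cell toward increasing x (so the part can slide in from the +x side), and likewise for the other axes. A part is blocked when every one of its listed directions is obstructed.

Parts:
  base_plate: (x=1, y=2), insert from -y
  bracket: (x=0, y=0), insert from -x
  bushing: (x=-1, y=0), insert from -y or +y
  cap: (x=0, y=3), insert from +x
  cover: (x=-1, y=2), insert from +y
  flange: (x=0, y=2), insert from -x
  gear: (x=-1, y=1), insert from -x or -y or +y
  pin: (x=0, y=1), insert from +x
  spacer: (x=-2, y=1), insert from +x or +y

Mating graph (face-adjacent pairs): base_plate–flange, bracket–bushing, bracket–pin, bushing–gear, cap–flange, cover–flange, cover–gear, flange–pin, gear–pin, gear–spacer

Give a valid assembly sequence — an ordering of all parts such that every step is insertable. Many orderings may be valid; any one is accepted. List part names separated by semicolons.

1. gear@(-1, 1) [-x clear] — {gear}
2. spacer@(-2, 1) [+y clear] — {gear, spacer}
3. pin@(0, 1) [+x clear] — {gear, pin, spacer}
4. flange@(0, 2) [-x clear] — {flange, gear, pin, spacer}
5. cover@(-1, 2) [+y clear] — {cover, flange, gear, pin, spacer}
6. base_plate@(1, 2) [-y clear] — {base_plate, cover, flange, gear, pin, spacer}
7. bracket@(0, 0) [-x clear] — {base_plate, bracket, cover, flange, gear, pin, spacer}
8. cap@(0, 3) [+x clear] — {base_plate, bracket, cap, cover, flange, gear, pin, spacer}
9. bushing@(-1, 0) [-y clear] — {base_plate, bracket, bushing, cap, cover, flange, gear, pin, spacer}

gear; spacer; pin; flange; cover; base_plate; bracket; cap; bushing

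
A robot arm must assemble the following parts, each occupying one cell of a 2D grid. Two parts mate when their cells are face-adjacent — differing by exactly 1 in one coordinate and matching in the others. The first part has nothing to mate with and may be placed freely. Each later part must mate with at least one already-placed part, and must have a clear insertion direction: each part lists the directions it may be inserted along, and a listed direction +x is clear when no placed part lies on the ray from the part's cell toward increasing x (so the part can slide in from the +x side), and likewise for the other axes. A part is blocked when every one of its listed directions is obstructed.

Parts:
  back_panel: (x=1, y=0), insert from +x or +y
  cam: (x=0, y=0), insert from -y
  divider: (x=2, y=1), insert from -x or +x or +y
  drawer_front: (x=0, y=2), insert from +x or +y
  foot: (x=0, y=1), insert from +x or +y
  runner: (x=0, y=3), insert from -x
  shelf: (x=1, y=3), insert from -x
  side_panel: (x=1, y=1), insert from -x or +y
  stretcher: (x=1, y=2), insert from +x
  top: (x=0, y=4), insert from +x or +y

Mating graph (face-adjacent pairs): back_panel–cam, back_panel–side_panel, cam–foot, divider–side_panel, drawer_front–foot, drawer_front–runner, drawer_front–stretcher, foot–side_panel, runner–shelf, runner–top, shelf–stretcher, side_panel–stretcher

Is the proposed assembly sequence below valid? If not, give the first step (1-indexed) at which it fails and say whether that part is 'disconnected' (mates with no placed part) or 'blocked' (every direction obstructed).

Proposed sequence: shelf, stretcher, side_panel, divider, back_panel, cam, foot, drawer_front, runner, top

Valid

1. shelf@(1, 3) [-x clear] — {shelf}
2. stretcher@(1, 2) [+x clear] — {shelf, stretcher}
3. side_panel@(1, 1) [-x clear] — {shelf, side_panel, stretcher}
4. divider@(2, 1) [+x clear] — {divider, shelf, side_panel, stretcher}
5. back_panel@(1, 0) [+x clear] — {back_panel, divider, shelf, side_panel, stretcher}
6. cam@(0, 0) [-y clear] — {back_panel, cam, divider, shelf, side_panel, stretcher}
7. foot@(0, 1) [+y clear] — {back_panel, cam, divider, foot, shelf, side_panel, stretcher}
8. drawer_front@(0, 2) [+y clear] — {back_panel, cam, divider, drawer_front, foot, shelf, side_panel, stretcher}
9. runner@(0, 3) [-x clear] — {back_panel, cam, divider, drawer_front, foot, runner, shelf, side_panel, stretcher}
10. top@(0, 4) [+x clear] — {back_panel, cam, divider, drawer_front, foot, runner, shelf, side_panel, stretcher, top}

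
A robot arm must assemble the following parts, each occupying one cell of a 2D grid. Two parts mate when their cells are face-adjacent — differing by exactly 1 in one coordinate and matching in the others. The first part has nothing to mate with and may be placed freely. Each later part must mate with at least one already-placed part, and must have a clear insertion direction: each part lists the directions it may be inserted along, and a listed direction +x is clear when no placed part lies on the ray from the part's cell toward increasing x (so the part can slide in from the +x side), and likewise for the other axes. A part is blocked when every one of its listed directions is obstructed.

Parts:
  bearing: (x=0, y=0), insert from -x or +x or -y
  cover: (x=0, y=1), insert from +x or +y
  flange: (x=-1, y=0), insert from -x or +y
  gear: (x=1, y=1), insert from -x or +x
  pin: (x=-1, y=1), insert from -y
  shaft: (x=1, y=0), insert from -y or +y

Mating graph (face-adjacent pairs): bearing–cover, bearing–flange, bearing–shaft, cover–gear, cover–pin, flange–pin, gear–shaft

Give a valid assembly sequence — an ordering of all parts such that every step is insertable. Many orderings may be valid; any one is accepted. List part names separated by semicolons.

1. pin@(-1, 1) [-y clear] — {pin}
2. flange@(-1, 0) [-x clear] — {flange, pin}
3. bearing@(0, 0) [+x clear] — {bearing, flange, pin}
4. shaft@(1, 0) [-y clear] — {bearing, flange, pin, shaft}
5. gear@(1, 1) [+x clear] — {bearing, flange, gear, pin, shaft}
6. cover@(0, 1) [+y clear] — {bearing, cover, flange, gear, pin, shaft}

pin; flange; bearing; shaft; gear; cover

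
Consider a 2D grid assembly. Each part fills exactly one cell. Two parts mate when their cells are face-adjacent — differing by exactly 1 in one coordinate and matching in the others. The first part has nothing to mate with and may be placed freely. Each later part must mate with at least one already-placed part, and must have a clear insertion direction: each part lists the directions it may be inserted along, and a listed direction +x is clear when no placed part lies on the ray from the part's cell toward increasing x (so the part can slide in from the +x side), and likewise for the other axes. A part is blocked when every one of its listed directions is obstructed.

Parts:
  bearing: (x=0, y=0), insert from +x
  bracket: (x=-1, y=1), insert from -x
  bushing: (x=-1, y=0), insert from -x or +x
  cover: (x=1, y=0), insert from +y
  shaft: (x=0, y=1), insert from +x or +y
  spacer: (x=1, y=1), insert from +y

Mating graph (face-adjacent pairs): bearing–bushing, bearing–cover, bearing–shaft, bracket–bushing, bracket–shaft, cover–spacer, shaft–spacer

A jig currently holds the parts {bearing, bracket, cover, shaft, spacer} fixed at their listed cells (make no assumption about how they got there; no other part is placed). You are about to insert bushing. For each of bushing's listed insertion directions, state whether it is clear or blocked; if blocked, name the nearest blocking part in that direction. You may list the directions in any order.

+x: blocked by bearing; -x: clear

-x: ray from bushing(-1, 0) has no placed part ⇒ clear
+x: nearest on ray is bearing@(0, 0) ⇒ blocked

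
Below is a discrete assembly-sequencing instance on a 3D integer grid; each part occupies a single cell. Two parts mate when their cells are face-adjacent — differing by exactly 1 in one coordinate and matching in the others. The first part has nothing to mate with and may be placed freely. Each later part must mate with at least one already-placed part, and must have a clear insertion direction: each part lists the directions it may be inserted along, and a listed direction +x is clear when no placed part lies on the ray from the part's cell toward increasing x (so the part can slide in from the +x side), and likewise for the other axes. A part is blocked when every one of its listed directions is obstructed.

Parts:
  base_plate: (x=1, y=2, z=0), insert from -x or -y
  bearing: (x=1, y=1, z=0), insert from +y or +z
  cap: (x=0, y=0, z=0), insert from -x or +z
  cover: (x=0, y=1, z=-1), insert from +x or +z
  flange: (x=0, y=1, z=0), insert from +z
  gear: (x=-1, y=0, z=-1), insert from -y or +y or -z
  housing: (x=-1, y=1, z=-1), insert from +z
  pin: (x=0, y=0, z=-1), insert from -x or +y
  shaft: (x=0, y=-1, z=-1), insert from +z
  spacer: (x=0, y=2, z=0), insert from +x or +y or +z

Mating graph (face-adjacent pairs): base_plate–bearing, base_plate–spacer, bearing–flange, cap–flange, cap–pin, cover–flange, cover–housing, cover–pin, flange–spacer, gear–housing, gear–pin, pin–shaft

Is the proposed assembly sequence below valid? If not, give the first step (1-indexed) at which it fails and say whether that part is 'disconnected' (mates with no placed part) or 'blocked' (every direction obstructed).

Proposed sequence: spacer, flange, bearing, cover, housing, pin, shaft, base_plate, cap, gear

Invalid at step 8 (blocked)

1. spacer@(0, 2, 0) [+x clear] — {spacer}
2. flange@(0, 1, 0) [+z clear] — {flange, spacer}
3. bearing@(1, 1, 0) [+y clear] — {bearing, flange, spacer}
4. cover@(0, 1, -1) [+x clear] — {bearing, cover, flange, spacer}
5. housing@(-1, 1, -1) [+z clear] — {bearing, cover, flange, housing, spacer}
6. pin@(0, 0, -1) [-x clear] — {bearing, cover, flange, housing, pin, spacer}
7. shaft@(0, -1, -1) [+z clear] — {bearing, cover, flange, housing, pin, shaft, spacer}
8. base_plate@(1, 2, 0) — -x/-y all obstructed ⇒ blocked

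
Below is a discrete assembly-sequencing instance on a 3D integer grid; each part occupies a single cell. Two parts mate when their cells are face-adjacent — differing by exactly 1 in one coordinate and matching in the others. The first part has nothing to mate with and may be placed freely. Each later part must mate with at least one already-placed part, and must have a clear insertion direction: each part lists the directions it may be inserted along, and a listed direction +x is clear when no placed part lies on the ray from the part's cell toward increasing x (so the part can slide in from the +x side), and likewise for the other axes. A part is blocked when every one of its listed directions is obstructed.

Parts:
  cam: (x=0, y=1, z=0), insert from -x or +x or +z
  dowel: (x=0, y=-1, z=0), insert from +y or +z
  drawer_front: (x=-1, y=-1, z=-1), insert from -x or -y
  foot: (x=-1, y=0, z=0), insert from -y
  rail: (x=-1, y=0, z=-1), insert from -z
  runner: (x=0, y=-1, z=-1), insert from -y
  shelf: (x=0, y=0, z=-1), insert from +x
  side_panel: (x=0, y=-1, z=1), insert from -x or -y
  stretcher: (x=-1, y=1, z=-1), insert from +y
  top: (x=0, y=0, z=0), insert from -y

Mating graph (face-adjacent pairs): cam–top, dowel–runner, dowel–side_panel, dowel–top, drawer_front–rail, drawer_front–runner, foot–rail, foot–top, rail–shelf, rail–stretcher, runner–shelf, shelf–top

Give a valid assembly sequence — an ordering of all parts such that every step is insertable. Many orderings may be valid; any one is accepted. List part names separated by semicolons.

rail; foot; top; dowel; side_panel; shelf; runner; cam; stretcher; drawer_front

1. rail@(-1, 0, -1) [-z clear] — {rail}
2. foot@(-1, 0, 0) [-y clear] — {foot, rail}
3. top@(0, 0, 0) [-y clear] — {foot, rail, top}
4. dowel@(0, -1, 0) [+z clear] — {dowel, foot, rail, top}
5. side_panel@(0, -1, 1) [-x clear] — {dowel, foot, rail, side_panel, top}
6. shelf@(0, 0, -1) [+x clear] — {dowel, foot, rail, shelf, side_panel, top}
7. runner@(0, -1, -1) [-y clear] — {dowel, foot, rail, runner, shelf, side_panel, top}
8. cam@(0, 1, 0) [-x clear] — {cam, dowel, foot, rail, runner, shelf, side_panel, top}
9. stretcher@(-1, 1, -1) [+y clear] — {cam, dowel, foot, rail, runner, shelf, side_panel, stretcher, top}
10. drawer_front@(-1, -1, -1) [-x clear] — {cam, dowel, drawer_front, foot, rail, runner, shelf, side_panel, stretcher, top}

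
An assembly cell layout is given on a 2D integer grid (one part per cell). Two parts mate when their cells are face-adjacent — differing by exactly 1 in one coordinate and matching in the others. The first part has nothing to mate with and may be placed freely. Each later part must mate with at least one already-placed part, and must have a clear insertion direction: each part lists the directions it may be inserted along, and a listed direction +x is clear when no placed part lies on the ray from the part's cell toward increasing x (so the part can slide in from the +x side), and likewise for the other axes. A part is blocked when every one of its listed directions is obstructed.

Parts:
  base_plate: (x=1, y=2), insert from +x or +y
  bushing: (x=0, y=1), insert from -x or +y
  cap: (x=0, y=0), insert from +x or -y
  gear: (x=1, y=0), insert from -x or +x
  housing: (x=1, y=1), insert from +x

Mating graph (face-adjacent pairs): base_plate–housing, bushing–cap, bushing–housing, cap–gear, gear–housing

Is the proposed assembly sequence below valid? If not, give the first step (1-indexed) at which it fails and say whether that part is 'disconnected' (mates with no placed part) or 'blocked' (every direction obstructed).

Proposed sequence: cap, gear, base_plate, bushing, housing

1. cap@(0, 0) [+x clear] — {cap}
2. gear@(1, 0) [+x clear] — {cap, gear}
3. base_plate@(1, 2) — no placed neighbour ⇒ disconnected

Invalid at step 3 (disconnected)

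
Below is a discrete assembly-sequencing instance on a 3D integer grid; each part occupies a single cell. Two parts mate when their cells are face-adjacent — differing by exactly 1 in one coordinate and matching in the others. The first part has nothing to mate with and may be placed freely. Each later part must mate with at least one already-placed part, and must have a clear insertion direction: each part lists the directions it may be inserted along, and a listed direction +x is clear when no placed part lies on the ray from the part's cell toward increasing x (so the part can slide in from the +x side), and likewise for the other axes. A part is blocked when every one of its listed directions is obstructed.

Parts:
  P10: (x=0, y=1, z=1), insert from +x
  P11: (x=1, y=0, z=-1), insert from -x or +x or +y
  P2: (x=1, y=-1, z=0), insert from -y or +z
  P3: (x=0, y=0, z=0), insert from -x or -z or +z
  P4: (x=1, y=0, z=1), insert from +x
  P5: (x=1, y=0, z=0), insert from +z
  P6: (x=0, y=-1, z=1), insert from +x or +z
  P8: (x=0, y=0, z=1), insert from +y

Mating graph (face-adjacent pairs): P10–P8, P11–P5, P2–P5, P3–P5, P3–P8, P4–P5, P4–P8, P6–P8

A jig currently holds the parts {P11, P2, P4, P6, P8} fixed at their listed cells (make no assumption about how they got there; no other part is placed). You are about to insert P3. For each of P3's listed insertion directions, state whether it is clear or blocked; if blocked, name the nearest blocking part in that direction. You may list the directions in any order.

-x: ray from P3(0, 0, 0) has no placed part ⇒ clear
-z: ray from P3(0, 0, 0) has no placed part ⇒ clear
+z: nearest on ray is P8@(0, 0, 1) ⇒ blocked

+z: blocked by P8; -x: clear; -z: clear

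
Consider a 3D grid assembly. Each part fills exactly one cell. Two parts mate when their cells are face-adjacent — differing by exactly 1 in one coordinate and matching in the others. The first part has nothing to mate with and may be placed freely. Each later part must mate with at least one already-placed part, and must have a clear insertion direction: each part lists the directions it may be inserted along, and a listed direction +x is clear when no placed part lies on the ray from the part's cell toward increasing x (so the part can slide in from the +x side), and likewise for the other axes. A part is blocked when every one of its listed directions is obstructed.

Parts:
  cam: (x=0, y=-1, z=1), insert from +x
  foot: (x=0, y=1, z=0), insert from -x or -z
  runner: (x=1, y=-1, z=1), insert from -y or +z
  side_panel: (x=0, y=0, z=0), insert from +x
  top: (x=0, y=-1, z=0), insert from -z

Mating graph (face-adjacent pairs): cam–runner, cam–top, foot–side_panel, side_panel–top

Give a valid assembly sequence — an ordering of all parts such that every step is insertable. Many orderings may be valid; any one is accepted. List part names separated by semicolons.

cam; runner; top; side_panel; foot

1. cam@(0, -1, 1) [+x clear] — {cam}
2. runner@(1, -1, 1) [-y clear] — {cam, runner}
3. top@(0, -1, 0) [-z clear] — {cam, runner, top}
4. side_panel@(0, 0, 0) [+x clear] — {cam, runner, side_panel, top}
5. foot@(0, 1, 0) [-x clear] — {cam, foot, runner, side_panel, top}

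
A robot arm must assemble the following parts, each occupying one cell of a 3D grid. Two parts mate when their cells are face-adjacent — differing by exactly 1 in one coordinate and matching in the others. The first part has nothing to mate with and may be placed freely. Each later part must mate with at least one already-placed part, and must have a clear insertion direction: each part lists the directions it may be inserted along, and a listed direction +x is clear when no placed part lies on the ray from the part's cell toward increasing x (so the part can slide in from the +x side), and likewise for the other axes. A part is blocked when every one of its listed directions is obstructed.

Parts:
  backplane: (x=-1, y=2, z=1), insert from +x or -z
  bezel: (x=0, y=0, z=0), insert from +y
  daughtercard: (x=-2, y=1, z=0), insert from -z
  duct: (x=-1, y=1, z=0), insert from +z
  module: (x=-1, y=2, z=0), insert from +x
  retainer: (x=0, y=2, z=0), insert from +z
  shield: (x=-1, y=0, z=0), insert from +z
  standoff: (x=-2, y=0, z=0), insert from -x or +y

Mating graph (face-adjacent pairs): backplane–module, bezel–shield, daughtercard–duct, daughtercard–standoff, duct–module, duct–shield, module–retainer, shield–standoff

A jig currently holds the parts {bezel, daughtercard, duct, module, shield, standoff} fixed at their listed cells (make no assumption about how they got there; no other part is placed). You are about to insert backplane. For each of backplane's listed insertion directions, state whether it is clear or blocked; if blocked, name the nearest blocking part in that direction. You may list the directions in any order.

+x: ray from backplane(-1, 2, 1) has no placed part ⇒ clear
-z: nearest on ray is module@(-1, 2, 0) ⇒ blocked

+x: clear; -z: blocked by module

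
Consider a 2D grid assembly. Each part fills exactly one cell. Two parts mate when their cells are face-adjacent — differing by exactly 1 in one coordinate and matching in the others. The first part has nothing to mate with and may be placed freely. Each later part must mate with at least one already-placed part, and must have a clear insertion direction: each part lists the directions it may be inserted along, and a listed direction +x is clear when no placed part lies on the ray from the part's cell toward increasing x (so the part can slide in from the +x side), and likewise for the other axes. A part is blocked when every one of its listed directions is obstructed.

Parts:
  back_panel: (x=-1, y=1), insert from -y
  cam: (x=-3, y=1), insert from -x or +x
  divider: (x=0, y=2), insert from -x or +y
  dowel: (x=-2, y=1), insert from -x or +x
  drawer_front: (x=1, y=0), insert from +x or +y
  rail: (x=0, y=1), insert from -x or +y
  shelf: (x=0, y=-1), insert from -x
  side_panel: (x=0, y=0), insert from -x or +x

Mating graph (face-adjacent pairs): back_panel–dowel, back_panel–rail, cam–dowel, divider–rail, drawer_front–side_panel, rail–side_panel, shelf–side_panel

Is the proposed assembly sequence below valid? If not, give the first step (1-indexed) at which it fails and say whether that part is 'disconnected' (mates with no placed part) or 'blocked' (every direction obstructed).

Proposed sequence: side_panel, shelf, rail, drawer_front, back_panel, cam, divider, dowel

Invalid at step 6 (disconnected)

1. side_panel@(0, 0) [-x clear] — {side_panel}
2. shelf@(0, -1) [-x clear] — {shelf, side_panel}
3. rail@(0, 1) [-x clear] — {rail, shelf, side_panel}
4. drawer_front@(1, 0) [+x clear] — {drawer_front, rail, shelf, side_panel}
5. back_panel@(-1, 1) [-y clear] — {back_panel, drawer_front, rail, shelf, side_panel}
6. cam@(-3, 1) — no placed neighbour ⇒ disconnected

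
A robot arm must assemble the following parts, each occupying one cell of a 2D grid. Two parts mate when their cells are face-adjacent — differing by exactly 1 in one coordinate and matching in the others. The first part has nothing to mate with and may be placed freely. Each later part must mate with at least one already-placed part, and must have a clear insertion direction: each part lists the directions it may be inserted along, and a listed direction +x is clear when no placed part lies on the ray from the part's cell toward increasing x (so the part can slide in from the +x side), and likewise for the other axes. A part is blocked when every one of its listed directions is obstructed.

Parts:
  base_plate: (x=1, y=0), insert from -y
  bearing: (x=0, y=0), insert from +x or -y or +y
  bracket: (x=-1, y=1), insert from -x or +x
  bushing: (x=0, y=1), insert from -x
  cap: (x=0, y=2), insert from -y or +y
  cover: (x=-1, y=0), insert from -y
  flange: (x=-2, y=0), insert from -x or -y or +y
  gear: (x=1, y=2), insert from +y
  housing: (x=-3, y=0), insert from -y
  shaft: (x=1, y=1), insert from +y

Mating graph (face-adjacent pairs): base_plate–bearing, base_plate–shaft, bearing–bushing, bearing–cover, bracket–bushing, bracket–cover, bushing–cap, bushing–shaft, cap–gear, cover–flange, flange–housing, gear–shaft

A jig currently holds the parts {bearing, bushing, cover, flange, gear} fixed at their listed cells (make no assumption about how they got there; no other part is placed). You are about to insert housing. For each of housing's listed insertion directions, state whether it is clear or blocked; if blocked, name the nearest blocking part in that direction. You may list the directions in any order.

-y: ray from housing(-3, 0) has no placed part ⇒ clear

-y: clear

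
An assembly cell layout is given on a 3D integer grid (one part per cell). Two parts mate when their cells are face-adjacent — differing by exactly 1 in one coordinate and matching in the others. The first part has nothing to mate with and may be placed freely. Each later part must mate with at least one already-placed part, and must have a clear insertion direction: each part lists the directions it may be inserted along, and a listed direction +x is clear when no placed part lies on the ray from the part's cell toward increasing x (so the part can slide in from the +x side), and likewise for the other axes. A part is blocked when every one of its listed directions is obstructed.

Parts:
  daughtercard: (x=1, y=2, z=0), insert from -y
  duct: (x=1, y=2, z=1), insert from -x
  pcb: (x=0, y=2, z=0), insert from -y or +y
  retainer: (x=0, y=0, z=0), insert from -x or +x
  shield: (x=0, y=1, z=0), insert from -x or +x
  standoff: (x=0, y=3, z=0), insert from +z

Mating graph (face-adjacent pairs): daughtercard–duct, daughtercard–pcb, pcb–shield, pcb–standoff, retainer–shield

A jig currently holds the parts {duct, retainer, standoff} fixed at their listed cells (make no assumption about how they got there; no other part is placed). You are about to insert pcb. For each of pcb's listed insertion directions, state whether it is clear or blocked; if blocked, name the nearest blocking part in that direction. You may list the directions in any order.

-y: nearest on ray is retainer@(0, 0, 0) ⇒ blocked
+y: nearest on ray is standoff@(0, 3, 0) ⇒ blocked

+y: blocked by standoff; -y: blocked by retainer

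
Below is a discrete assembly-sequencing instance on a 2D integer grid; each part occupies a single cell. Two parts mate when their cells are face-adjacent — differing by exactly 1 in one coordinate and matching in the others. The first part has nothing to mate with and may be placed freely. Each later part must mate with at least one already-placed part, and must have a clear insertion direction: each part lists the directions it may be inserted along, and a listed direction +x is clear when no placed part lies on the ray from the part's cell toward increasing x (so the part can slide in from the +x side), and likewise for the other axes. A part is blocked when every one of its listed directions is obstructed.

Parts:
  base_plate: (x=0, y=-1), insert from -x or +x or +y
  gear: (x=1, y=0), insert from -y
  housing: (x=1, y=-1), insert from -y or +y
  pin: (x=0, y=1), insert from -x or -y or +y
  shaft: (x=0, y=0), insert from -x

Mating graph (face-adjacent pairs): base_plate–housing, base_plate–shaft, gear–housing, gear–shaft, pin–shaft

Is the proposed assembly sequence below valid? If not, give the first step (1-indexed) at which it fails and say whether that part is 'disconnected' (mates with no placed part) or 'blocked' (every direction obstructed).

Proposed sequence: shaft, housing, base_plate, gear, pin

1. shaft@(0, 0) [-x clear] — {shaft}
2. housing@(1, -1) — no placed neighbour ⇒ disconnected

Invalid at step 2 (disconnected)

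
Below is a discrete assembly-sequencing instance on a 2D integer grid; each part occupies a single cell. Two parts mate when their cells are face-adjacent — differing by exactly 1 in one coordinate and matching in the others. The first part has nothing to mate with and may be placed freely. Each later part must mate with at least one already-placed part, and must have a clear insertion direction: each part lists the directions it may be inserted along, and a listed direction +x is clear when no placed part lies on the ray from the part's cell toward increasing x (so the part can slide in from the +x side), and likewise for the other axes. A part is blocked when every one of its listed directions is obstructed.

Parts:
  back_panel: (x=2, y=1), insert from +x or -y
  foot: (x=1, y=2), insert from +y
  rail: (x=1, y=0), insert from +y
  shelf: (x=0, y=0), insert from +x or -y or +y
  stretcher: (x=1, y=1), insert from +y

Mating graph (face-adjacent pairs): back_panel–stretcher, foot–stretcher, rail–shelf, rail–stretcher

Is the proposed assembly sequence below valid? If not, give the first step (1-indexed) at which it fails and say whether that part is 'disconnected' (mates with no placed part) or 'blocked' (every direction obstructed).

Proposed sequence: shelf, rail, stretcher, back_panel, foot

Valid

1. shelf@(0, 0) [+x clear] — {shelf}
2. rail@(1, 0) [+y clear] — {rail, shelf}
3. stretcher@(1, 1) [+y clear] — {rail, shelf, stretcher}
4. back_panel@(2, 1) [+x clear] — {back_panel, rail, shelf, stretcher}
5. foot@(1, 2) [+y clear] — {back_panel, foot, rail, shelf, stretcher}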